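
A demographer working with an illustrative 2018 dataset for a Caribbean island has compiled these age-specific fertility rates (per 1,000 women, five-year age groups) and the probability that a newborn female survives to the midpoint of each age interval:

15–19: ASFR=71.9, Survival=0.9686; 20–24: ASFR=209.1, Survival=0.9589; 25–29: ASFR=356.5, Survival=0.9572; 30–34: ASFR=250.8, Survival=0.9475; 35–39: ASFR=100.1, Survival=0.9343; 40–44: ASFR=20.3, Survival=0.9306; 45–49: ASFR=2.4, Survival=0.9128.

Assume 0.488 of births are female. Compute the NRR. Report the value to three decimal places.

2.351

Proportion female at birth = 0.488.
Weighting each age-specific rate by interval width and survival:
  15–19: 5 × 71.9/1000 × 0.9686 = 0.34821
  20–24: 5 × 209.1/1000 × 0.9589 = 1.00253
  25–29: 5 × 356.5/1000 × 0.9572 = 1.70621
  30–34: 5 × 250.8/1000 × 0.9475 = 1.18817
  35–39: 5 × 100.1/1000 × 0.9343 = 0.46762
  40–44: 5 × 20.3/1000 × 0.9306 = 0.09446
  45–49: 5 × 2.4/1000 × 0.9128 = 0.01095
Sum = 4.81815
NRR = 0.488 × 4.81815 = 2.35126
An NRR exceeding 1 indicates intrinsic growth under these rates.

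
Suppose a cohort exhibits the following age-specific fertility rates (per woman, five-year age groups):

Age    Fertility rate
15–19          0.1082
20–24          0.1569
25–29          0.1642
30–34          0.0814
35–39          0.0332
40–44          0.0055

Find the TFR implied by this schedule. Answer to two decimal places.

2.75

Sum of ASFRs = 0.1082 + 0.1569 + 0.1642 + 0.0814 + 0.0332 + 0.0055 = 0.5494
TFR = 5 × 0.5494 = 2.747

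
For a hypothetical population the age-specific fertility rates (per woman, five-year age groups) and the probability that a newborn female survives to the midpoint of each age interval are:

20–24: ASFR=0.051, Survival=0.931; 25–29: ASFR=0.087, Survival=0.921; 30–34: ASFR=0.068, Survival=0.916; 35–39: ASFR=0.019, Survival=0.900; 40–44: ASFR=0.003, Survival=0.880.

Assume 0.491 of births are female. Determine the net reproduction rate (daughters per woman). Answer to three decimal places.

0.515

Proportion female at birth = 0.491.
Survival-weighted fertility by age (5·fₓ·Sₓ):
  20–24: 5 × 0.051 × 0.931 = 0.23741
  25–29: 5 × 0.087 × 0.921 = 0.40064
  30–34: 5 × 0.068 × 0.916 = 0.31144
  35–39: 5 × 0.019 × 0.900 = 0.08550
  40–44: 5 × 0.003 × 0.880 = 0.01320
Sum = 1.04819
NRR = 0.491 × 1.04819 = 0.51466
NRR < 1, so the cohort does not fully replace itself.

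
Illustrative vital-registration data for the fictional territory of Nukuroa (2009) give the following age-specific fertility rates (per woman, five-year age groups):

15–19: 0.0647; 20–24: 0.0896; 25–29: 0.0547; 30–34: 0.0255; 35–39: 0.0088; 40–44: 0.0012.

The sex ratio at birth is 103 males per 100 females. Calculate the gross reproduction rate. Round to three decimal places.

Proportion female at birth = 100 / (100 + 103) = 0.49261.
Sum of ASFRs = 0.0647 + 0.0896 + 0.0547 + 0.0255 + 0.0088 + 0.0012 = 0.2445
TFR = 5 × 0.2445 = 1.2225
GRR = 0.49261 × 1.2225 = 0.60222

0.602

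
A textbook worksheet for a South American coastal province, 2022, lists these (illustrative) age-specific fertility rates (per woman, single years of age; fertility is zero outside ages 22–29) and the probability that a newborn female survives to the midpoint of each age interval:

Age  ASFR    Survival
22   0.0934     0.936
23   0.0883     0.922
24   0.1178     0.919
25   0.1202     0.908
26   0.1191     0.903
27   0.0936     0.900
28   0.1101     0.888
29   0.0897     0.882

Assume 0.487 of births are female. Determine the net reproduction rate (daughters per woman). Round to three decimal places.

Proportion female at birth = 0.487.
Per-age-group product (1 × ASFR × survival probability):
  22: 1 × 0.0934 × 0.936 = 0.08742
  23: 1 × 0.0883 × 0.922 = 0.08141
  24: 1 × 0.1178 × 0.919 = 0.10826
  25: 1 × 0.1202 × 0.908 = 0.10914
  26: 1 × 0.1191 × 0.903 = 0.10755
  27: 1 × 0.0936 × 0.900 = 0.08424
  28: 1 × 0.1101 × 0.888 = 0.09777
  29: 1 × 0.0897 × 0.882 = 0.07912
Sum = 0.75491
NRR = 0.487 × 0.75491 = 0.36764
NRR < 1, so the cohort does not fully replace itself.

0.368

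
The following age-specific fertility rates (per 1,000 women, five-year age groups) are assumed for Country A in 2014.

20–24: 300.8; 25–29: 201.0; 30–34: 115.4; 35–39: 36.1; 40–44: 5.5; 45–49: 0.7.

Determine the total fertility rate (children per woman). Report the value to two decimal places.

Sum of ASFRs = 300.8 + 201.0 + 115.4 + 36.1 + 5.5 + 0.7 = 659.5
TFR = 5 × 659.5 / 1000 = 3.2975

3.30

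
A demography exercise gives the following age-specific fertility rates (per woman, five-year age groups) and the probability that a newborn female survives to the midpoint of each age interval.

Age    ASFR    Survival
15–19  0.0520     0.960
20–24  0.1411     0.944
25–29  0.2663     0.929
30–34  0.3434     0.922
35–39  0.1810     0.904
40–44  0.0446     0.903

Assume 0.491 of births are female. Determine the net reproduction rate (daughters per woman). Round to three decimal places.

Proportion female at birth = 0.491.
Each age group contributes 5 × ASFR × survival:
  15–19: 5 × 0.0520 × 0.960 = 0.24960
  20–24: 5 × 0.1411 × 0.944 = 0.66599
  25–29: 5 × 0.2663 × 0.929 = 1.23696
  30–34: 5 × 0.3434 × 0.922 = 1.58307
  35–39: 5 × 0.1810 × 0.904 = 0.81812
  40–44: 5 × 0.0446 × 0.903 = 0.20137
Sum = 4.75511
NRR = 0.491 × 4.75511 = 2.33476
With NRR above 1 the population is above replacement fertility.

2.335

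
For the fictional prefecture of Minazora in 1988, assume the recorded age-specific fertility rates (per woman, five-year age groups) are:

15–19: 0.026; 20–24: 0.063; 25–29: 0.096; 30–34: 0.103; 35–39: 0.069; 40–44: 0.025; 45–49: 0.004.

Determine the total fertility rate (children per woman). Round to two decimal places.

1.93

Sum of ASFRs = 0.026 + 0.063 + 0.096 + 0.103 + 0.069 + 0.025 + 0.004 = 0.386
TFR = 5 × 0.386 = 1.93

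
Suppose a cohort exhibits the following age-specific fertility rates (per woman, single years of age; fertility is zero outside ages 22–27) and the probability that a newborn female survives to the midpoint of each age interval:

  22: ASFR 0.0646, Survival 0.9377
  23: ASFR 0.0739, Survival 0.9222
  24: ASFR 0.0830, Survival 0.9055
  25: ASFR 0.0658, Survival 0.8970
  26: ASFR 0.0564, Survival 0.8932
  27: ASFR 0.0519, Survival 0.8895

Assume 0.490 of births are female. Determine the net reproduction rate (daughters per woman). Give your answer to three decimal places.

Proportion female at birth = 0.490.
Each age group contributes 1 × ASFR × survival:
  22: 1 × 0.0646 × 0.9377 = 0.06058
  23: 1 × 0.0739 × 0.9222 = 0.06815
  24: 1 × 0.0830 × 0.9055 = 0.07516
  25: 1 × 0.0658 × 0.8970 = 0.05902
  26: 1 × 0.0564 × 0.8932 = 0.05038
  27: 1 × 0.0519 × 0.8895 = 0.04617
Sum = 0.35946
NRR = 0.490 × 0.35946 = 0.17614

0.176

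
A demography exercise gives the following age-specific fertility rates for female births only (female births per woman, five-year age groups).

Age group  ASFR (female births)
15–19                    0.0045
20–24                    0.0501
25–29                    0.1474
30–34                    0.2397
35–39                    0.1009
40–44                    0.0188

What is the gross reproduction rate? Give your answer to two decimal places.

2.81

Sum of female ASFRs = 0.0045 + 0.0501 + 0.1474 + 0.2397 + 0.1009 + 0.0188 = 0.5614
GRR = 5 × 0.5614 = 2.807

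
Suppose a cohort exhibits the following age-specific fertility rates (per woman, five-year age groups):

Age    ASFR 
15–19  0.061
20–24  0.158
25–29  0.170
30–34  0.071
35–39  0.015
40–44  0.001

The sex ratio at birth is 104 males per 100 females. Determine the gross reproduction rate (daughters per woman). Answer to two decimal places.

Proportion female at birth = 100 / (100 + 104) = 0.49020.
Sum of ASFRs = 0.061 + 0.158 + 0.170 + 0.071 + 0.015 + 0.001 = 0.476
TFR = 5 × 0.476 = 2.38
GRR = 0.49020 × 2.38 = 1.16668

1.17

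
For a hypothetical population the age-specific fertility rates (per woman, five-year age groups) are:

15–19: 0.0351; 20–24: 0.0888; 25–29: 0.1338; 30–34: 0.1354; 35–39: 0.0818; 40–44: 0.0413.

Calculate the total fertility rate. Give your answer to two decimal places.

2.58

Sum of ASFRs = 0.0351 + 0.0888 + 0.1338 + 0.1354 + 0.0818 + 0.0413 = 0.5162
TFR = 5 × 0.5162 = 2.581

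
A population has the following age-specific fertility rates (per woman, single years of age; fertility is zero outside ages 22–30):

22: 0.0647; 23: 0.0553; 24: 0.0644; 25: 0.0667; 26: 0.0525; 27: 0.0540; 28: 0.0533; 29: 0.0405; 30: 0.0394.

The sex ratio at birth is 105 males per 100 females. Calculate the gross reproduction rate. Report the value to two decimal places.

Proportion female at birth = 100 / (100 + 105) = 0.48780.
Sum of ASFRs = 0.0647 + 0.0553 + 0.0644 + 0.0667 + 0.0525 + 0.0540 + 0.0533 + 0.0405 + 0.0394 = 0.4908
TFR = 0.4908
GRR = 0.48780 × 0.4908 = 0.23941

0.24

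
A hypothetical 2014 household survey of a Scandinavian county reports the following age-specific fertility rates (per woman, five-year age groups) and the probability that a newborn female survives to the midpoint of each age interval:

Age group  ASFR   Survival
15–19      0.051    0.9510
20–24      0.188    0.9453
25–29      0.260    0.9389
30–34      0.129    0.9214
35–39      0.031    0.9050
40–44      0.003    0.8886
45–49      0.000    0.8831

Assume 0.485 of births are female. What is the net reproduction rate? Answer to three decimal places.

1.503

Proportion female at birth = 0.485.
Weighting each age-specific rate by interval width and survival:
  15–19: 5 × 0.051 × 0.9510 = 0.24251
  20–24: 5 × 0.188 × 0.9453 = 0.88858
  25–29: 5 × 0.260 × 0.9389 = 1.22057
  30–34: 5 × 0.129 × 0.9214 = 0.59430
  35–39: 5 × 0.031 × 0.9050 = 0.14028
  40–44: 5 × 0.003 × 0.8886 = 0.01333
  45–49: 5 × 0.000 × 0.8831 = 0.00000
Sum = 3.09957
NRR = 0.485 × 3.09957 = 1.50329
NRR > 1, so each generation more than replaces itself.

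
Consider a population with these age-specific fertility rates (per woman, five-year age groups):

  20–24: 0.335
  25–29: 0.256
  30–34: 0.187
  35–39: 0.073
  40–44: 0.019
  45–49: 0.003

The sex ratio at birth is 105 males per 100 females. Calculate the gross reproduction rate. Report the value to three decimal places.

2.129

Proportion female at birth = 100 / (100 + 105) = 0.48780.
Sum of ASFRs = 0.335 + 0.256 + 0.187 + 0.073 + 0.019 + 0.003 = 0.873
TFR = 5 × 0.873 = 4.365
GRR = 0.48780 × 4.365 = 2.12925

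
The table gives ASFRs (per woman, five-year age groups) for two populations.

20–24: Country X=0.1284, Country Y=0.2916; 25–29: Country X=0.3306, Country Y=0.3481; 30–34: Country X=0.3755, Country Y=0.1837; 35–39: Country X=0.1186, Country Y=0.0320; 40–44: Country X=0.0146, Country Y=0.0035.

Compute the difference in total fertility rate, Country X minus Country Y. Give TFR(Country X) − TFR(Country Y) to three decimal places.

Country X:
  Sum of ASFRs = 0.1284 + 0.3306 + 0.3755 + 0.1186 + 0.0146 = 0.9677
  TFR = 5 × 0.9677 = 4.8385
Country Y:
  Sum of ASFRs = 0.2916 + 0.3481 + 0.1837 + 0.0320 + 0.0035 = 0.8589
  TFR = 5 × 0.8589 = 4.2945
Difference = 4.8385 − 4.2945 = 0.544

0.544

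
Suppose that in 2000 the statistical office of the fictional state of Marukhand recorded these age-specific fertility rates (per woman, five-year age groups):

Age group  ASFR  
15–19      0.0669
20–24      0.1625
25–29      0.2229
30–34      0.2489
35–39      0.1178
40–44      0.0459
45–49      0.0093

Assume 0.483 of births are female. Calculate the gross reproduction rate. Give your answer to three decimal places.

Proportion female at birth = 0.483.
Sum of ASFRs = 0.0669 + 0.1625 + 0.2229 + 0.2489 + 0.1178 + 0.0459 + 0.0093 = 0.8742
TFR = 5 × 0.8742 = 4.371
GRR = 0.483 × 4.371 = 2.11119

2.111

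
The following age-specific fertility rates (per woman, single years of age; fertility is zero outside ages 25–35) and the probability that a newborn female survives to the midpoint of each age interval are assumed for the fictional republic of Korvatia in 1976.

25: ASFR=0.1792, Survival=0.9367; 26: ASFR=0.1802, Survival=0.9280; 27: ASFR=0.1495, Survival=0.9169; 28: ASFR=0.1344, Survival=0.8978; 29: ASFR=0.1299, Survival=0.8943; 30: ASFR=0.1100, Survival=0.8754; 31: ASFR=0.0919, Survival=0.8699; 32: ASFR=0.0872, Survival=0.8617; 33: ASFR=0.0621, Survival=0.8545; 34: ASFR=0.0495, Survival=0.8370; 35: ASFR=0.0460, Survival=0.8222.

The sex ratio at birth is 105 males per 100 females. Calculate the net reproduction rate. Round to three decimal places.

Proportion female at birth = 100 / (100 + 105) = 0.48780.
Weighting each age-specific rate by interval width and survival:
  25: 1 × 0.1792 × 0.9367 = 0.16786
  26: 1 × 0.1802 × 0.9280 = 0.16723
  27: 1 × 0.1495 × 0.9169 = 0.13708
  28: 1 × 0.1344 × 0.8978 = 0.12066
  29: 1 × 0.1299 × 0.8943 = 0.11617
  30: 1 × 0.1100 × 0.8754 = 0.09629
  31: 1 × 0.0919 × 0.8699 = 0.07994
  32: 1 × 0.0872 × 0.8617 = 0.07514
  33: 1 × 0.0621 × 0.8545 = 0.05306
  34: 1 × 0.0495 × 0.8370 = 0.04143
  35: 1 × 0.0460 × 0.8222 = 0.03782
Sum = 1.09268
NRR = 0.48780 × 1.09268 = 0.53301
NRR < 1, so the cohort does not fully replace itself.

0.533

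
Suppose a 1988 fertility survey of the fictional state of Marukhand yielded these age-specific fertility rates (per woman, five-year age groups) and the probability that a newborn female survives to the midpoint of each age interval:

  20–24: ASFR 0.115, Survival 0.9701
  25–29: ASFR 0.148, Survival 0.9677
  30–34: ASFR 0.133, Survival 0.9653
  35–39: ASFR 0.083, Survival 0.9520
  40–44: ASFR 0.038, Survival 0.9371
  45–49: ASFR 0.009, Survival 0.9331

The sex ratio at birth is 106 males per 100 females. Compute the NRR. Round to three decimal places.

1.229

Proportion female at birth = 100 / (100 + 106) = 0.48544.
Each age group contributes 5 × ASFR × survival:
  20–24: 5 × 0.115 × 0.9701 = 0.55781
  25–29: 5 × 0.148 × 0.9677 = 0.71610
  30–34: 5 × 0.133 × 0.9653 = 0.64192
  35–39: 5 × 0.083 × 0.9520 = 0.39508
  40–44: 5 × 0.038 × 0.9371 = 0.17805
  45–49: 5 × 0.009 × 0.9331 = 0.04199
Sum = 2.53095
NRR = 0.48544 × 2.53095 = 1.22862
With NRR above 1 the population is above replacement fertility.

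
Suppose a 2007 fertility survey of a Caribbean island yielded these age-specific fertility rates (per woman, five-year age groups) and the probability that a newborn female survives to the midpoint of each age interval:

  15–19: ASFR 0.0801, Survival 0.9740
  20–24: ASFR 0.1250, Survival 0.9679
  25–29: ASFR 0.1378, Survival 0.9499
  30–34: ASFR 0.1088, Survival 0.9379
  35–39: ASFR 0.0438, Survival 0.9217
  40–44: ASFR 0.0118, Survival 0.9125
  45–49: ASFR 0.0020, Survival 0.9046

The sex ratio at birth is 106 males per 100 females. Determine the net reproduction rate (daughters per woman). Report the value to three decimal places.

1.177

Proportion female at birth = 100 / (100 + 106) = 0.48544.
Each age group contributes 5 × ASFR × survival:
  15–19: 5 × 0.0801 × 0.9740 = 0.39009
  20–24: 5 × 0.1250 × 0.9679 = 0.60494
  25–29: 5 × 0.1378 × 0.9499 = 0.65448
  30–34: 5 × 0.1088 × 0.9379 = 0.51022
  35–39: 5 × 0.0438 × 0.9217 = 0.20185
  40–44: 5 × 0.0118 × 0.9125 = 0.05384
  45–49: 5 × 0.0020 × 0.9046 = 0.00905
Sum = 2.42447
NRR = 0.48544 × 2.42447 = 1.17693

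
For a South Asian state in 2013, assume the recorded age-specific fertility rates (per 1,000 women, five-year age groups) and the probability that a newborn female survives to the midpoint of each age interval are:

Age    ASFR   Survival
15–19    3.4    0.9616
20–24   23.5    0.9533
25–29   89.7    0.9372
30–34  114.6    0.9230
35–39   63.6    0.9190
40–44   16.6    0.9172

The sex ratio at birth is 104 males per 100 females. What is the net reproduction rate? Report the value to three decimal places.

0.709

Proportion female at birth = 100 / (100 + 104) = 0.49020.
Weighting each age-specific rate by interval width and survival:
  15–19: 5 × 3.4/1000 × 0.9616 = 0.01635
  20–24: 5 × 23.5/1000 × 0.9533 = 0.11201
  25–29: 5 × 89.7/1000 × 0.9372 = 0.42033
  30–34: 5 × 114.6/1000 × 0.9230 = 0.52888
  35–39: 5 × 63.6/1000 × 0.9190 = 0.29224
  40–44: 5 × 16.6/1000 × 0.9172 = 0.07613
Sum = 1.44594
NRR = 0.49020 × 1.44594 = 0.70880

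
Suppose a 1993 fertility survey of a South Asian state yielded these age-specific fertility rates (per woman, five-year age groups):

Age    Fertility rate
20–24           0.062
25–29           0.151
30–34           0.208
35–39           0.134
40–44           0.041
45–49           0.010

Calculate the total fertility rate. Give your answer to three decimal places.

3.030

Sum of ASFRs = 0.062 + 0.151 + 0.208 + 0.134 + 0.041 + 0.010 = 0.606
TFR = 5 × 0.606 = 3.03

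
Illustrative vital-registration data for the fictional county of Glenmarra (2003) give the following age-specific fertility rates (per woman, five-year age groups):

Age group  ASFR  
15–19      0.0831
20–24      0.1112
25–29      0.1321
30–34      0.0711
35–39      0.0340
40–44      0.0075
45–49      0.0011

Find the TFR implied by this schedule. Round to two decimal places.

Sum of ASFRs = 0.0831 + 0.1112 + 0.1321 + 0.0711 + 0.0340 + 0.0075 + 0.0011 = 0.4401
TFR = 5 × 0.4401 = 2.2005

2.20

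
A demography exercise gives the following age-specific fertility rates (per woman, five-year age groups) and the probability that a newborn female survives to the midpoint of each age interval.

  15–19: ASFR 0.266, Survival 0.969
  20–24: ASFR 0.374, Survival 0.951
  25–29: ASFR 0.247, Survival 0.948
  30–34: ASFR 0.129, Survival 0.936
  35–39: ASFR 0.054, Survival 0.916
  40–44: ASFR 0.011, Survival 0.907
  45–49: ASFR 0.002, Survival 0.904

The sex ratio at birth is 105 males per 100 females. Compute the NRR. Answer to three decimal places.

2.511

Proportion female at birth = 100 / (100 + 105) = 0.48780.
Survival-weighted fertility by age (5·fₓ·Sₓ):
  15–19: 5 × 0.266 × 0.969 = 1.28877
  20–24: 5 × 0.374 × 0.951 = 1.77837
  25–29: 5 × 0.247 × 0.948 = 1.17078
  30–34: 5 × 0.129 × 0.936 = 0.60372
  35–39: 5 × 0.054 × 0.916 = 0.24732
  40–44: 5 × 0.011 × 0.907 = 0.04989
  45–49: 5 × 0.002 × 0.904 = 0.00904
Sum = 5.14789
NRR = 0.48780 × 5.14789 = 2.51114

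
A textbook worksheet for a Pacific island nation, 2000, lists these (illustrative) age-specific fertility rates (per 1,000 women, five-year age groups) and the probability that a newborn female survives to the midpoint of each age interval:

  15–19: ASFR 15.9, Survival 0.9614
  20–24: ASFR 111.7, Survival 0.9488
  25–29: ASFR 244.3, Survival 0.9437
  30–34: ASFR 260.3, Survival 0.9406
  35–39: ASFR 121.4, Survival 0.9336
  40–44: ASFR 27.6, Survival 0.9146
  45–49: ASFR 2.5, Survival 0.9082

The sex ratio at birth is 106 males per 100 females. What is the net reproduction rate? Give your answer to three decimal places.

1.790

Proportion female at birth = 100 / (100 + 106) = 0.48544.
Per-age-group product (5 × ASFR × survival probability):
  15–19: 5 × 15.9/1000 × 0.9614 = 0.07643
  20–24: 5 × 111.7/1000 × 0.9488 = 0.52990
  25–29: 5 × 244.3/1000 × 0.9437 = 1.15273
  30–34: 5 × 260.3/1000 × 0.9406 = 1.22419
  35–39: 5 × 121.4/1000 × 0.9336 = 0.56670
  40–44: 5 × 27.6/1000 × 0.9146 = 0.12621
  45–49: 5 × 2.5/1000 × 0.9082 = 0.01135
Sum = 3.68751
NRR = 0.48544 × 3.68751 = 1.79006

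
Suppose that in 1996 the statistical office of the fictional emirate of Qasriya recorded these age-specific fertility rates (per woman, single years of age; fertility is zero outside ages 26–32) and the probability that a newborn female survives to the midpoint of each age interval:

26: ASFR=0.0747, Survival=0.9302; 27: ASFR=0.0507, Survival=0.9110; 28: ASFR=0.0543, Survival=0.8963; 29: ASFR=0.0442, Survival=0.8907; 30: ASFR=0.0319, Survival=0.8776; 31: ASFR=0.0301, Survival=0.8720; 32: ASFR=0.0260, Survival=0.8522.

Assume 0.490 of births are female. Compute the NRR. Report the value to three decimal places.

Proportion female at birth = 0.490.
Survival-weighted fertility by age (1·fₓ·Sₓ):
  26: 1 × 0.0747 × 0.9302 = 0.06949
  27: 1 × 0.0507 × 0.9110 = 0.04619
  28: 1 × 0.0543 × 0.8963 = 0.04867
  29: 1 × 0.0442 × 0.8907 = 0.03937
  30: 1 × 0.0319 × 0.8776 = 0.02800
  31: 1 × 0.0301 × 0.8720 = 0.02625
  32: 1 × 0.0260 × 0.8522 = 0.02216
Sum = 0.28013
NRR = 0.490 × 0.28013 = 0.13726
NRR < 1, so the cohort does not fully replace itself.

0.137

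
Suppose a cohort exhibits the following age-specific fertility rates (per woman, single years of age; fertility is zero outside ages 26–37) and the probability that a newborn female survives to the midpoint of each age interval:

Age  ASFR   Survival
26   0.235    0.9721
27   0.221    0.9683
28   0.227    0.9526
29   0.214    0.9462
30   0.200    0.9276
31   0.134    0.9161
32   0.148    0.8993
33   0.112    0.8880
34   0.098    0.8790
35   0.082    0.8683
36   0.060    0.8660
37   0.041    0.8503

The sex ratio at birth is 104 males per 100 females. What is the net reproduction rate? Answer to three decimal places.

0.807

Proportion female at birth = 100 / (100 + 104) = 0.49020.
Per-age-group product (1 × ASFR × survival probability):
  26: 1 × 0.235 × 0.9721 = 0.22844
  27: 1 × 0.221 × 0.9683 = 0.21399
  28: 1 × 0.227 × 0.9526 = 0.21624
  29: 1 × 0.214 × 0.9462 = 0.20249
  30: 1 × 0.200 × 0.9276 = 0.18552
  31: 1 × 0.134 × 0.9161 = 0.12276
  32: 1 × 0.148 × 0.8993 = 0.13310
  33: 1 × 0.112 × 0.8880 = 0.09946
  34: 1 × 0.098 × 0.8790 = 0.08614
  35: 1 × 0.082 × 0.8683 = 0.07120
  36: 1 × 0.060 × 0.8660 = 0.05196
  37: 1 × 0.041 × 0.8503 = 0.03486
Sum = 1.64616
NRR = 0.49020 × 1.64616 = 0.80695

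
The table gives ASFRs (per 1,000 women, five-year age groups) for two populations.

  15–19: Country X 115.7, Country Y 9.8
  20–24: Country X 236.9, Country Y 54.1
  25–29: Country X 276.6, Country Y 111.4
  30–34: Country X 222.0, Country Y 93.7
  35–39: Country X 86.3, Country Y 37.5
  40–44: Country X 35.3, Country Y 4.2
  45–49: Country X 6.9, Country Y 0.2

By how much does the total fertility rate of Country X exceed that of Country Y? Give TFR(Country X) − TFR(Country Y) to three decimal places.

Country X:
  Sum of ASFRs = 115.7 + 236.9 + 276.6 + 222.0 + 86.3 + 35.3 + 6.9 = 979.7
  TFR = 5 × 979.7 / 1000 = 4.8985
Country Y:
  Sum of ASFRs = 9.8 + 54.1 + 111.4 + 93.7 + 37.5 + 4.2 + 0.2 = 310.9
  TFR = 5 × 310.9 / 1000 = 1.5545
Difference = 4.8985 − 1.5545 = 3.344

3.344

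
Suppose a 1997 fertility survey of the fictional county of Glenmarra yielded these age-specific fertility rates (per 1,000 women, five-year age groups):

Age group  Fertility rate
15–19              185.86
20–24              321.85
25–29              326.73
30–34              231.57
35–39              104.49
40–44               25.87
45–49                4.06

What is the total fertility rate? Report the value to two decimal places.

Sum of ASFRs = 185.86 + 321.85 + 326.73 + 231.57 + 104.49 + 25.87 + 4.06 = 1200.43
TFR = 5 × 1200.43 / 1000 = 6.00215

6.00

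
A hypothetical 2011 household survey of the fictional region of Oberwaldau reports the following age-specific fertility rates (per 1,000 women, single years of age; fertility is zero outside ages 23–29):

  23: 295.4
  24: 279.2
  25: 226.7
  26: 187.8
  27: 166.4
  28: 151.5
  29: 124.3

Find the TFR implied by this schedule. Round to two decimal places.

1.43

Sum of ASFRs = 295.4 + 279.2 + 226.7 + 187.8 + 166.4 + 151.5 + 124.3 = 1431.3
TFR = 1431.3 / 1000 = 1.4313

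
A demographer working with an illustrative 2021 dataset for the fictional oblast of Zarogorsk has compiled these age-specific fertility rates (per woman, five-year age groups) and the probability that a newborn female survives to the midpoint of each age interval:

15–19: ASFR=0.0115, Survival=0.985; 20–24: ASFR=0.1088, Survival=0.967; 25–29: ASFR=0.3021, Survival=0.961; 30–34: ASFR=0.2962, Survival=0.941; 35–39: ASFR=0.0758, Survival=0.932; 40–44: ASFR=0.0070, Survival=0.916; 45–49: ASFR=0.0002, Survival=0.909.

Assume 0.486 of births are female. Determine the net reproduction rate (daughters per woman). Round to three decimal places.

Proportion female at birth = 0.486.
Per-age-group product (5 × ASFR × survival probability):
  15–19: 5 × 0.0115 × 0.985 = 0.05664
  20–24: 5 × 0.1088 × 0.967 = 0.52605
  25–29: 5 × 0.3021 × 0.961 = 1.45159
  30–34: 5 × 0.2962 × 0.941 = 1.39362
  35–39: 5 × 0.0758 × 0.932 = 0.35323
  40–44: 5 × 0.0070 × 0.916 = 0.03206
  45–49: 5 × 0.0002 × 0.909 = 0.00091
Sum = 3.81410
NRR = 0.486 × 3.81410 = 1.85365

1.854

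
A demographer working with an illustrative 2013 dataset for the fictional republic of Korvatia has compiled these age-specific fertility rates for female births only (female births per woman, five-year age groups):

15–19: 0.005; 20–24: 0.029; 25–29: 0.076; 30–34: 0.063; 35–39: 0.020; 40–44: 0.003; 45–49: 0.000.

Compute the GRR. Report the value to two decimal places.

0.98

Sum of female ASFRs = 0.005 + 0.029 + 0.076 + 0.063 + 0.020 + 0.003 + 0.000 = 0.196
GRR = 5 × 0.196 = 0.98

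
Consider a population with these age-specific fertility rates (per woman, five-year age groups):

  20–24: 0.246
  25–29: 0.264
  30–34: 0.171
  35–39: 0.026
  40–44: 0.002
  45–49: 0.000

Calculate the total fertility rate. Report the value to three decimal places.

Sum of ASFRs = 0.246 + 0.264 + 0.171 + 0.026 + 0.002 + 0.000 = 0.709
TFR = 5 × 0.709 = 3.545

3.545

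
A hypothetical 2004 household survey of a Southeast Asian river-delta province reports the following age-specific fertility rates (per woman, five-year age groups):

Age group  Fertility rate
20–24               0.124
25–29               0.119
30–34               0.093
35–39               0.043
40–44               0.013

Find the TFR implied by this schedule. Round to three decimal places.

1.960

Sum of ASFRs = 0.124 + 0.119 + 0.093 + 0.043 + 0.013 = 0.392
TFR = 5 × 0.392 = 1.96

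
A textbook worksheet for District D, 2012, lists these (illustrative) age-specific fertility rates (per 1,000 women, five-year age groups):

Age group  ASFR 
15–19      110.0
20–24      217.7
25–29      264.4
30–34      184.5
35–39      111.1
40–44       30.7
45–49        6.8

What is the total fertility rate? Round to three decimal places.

Sum of ASFRs = 110.0 + 217.7 + 264.4 + 184.5 + 111.1 + 30.7 + 6.8 = 925.2
TFR = 5 × 925.2 / 1000 = 4.626

4.626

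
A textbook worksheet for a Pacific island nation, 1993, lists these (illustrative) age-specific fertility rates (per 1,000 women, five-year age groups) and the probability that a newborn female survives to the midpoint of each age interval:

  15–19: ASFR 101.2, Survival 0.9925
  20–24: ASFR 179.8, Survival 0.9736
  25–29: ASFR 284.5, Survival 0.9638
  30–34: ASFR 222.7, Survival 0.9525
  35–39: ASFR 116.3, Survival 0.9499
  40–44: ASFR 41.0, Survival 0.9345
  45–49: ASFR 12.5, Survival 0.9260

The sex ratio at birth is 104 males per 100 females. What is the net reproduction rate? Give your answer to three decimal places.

Proportion female at birth = 100 / (100 + 104) = 0.49020.
Per-age-group product (5 × ASFR × survival probability):
  15–19: 5 × 101.2/1000 × 0.9925 = 0.50221
  20–24: 5 × 179.8/1000 × 0.9736 = 0.87527
  25–29: 5 × 284.5/1000 × 0.9638 = 1.37101
  30–34: 5 × 222.7/1000 × 0.9525 = 1.06061
  35–39: 5 × 116.3/1000 × 0.9499 = 0.55237
  40–44: 5 × 41.0/1000 × 0.9345 = 0.19157
  45–49: 5 × 12.5/1000 × 0.9260 = 0.05788
Sum = 4.61092
NRR = 0.49020 × 4.61092 = 2.26027

2.260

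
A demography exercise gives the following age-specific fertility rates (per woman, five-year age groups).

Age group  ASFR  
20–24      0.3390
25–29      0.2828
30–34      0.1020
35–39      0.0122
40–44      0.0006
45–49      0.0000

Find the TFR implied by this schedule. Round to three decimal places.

3.683

Sum of ASFRs = 0.3390 + 0.2828 + 0.1020 + 0.0122 + 0.0006 + 0.0000 = 0.7366
TFR = 5 × 0.7366 = 3.683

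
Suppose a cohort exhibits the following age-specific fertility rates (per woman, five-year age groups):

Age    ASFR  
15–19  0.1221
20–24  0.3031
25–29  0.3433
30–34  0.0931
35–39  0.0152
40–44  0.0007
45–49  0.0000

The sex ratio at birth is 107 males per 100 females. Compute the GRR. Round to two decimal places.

Proportion female at birth = 100 / (100 + 107) = 0.48309.
Sum of ASFRs = 0.1221 + 0.3031 + 0.3433 + 0.0931 + 0.0152 + 0.0007 + 0.0000 = 0.8775
TFR = 5 × 0.8775 = 4.3875
GRR = 0.48309 × 4.3875 = 2.11956

2.12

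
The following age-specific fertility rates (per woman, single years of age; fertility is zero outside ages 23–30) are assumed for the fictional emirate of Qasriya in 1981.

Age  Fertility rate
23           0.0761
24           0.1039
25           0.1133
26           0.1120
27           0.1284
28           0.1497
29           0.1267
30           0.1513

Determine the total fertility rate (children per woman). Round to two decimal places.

Sum of ASFRs = 0.0761 + 0.1039 + 0.1133 + 0.1120 + 0.1284 + 0.1497 + 0.1267 + 0.1513 = 0.9614
TFR = 0.9614

0.96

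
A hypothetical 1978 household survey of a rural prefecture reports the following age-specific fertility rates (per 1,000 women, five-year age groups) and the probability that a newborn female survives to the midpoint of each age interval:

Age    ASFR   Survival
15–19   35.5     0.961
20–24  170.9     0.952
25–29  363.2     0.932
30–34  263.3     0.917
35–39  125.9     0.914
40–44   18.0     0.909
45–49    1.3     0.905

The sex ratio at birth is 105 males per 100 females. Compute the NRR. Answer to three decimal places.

Proportion female at birth = 100 / (100 + 105) = 0.48780.
Weighting each age-specific rate by interval width and survival:
  15–19: 5 × 35.5/1000 × 0.961 = 0.17058
  20–24: 5 × 170.9/1000 × 0.952 = 0.81348
  25–29: 5 × 363.2/1000 × 0.932 = 1.69251
  30–34: 5 × 263.3/1000 × 0.917 = 1.20723
  35–39: 5 × 125.9/1000 × 0.914 = 0.57536
  40–44: 5 × 18.0/1000 × 0.909 = 0.08181
  45–49: 5 × 1.3/1000 × 0.905 = 0.00588
Sum = 4.54685
NRR = 0.48780 × 4.54685 = 2.21795
NRR > 1, so each generation more than replaces itself.

2.218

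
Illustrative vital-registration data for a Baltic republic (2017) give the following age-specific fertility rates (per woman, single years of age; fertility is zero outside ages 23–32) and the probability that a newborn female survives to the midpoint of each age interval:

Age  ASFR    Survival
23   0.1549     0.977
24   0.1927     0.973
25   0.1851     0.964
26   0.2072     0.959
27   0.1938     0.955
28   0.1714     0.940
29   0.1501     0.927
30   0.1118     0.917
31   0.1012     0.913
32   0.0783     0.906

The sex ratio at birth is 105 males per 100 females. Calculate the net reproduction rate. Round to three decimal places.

0.716

Proportion female at birth = 100 / (100 + 105) = 0.48780.
Each age group contributes 1 × ASFR × survival:
  23: 1 × 0.1549 × 0.977 = 0.15134
  24: 1 × 0.1927 × 0.973 = 0.18750
  25: 1 × 0.1851 × 0.964 = 0.17844
  26: 1 × 0.2072 × 0.959 = 0.19870
  27: 1 × 0.1938 × 0.955 = 0.18508
  28: 1 × 0.1714 × 0.940 = 0.16112
  29: 1 × 0.1501 × 0.927 = 0.13914
  30: 1 × 0.1118 × 0.917 = 0.10252
  31: 1 × 0.1012 × 0.913 = 0.09240
  32: 1 × 0.0783 × 0.906 = 0.07094
Sum = 1.46718
NRR = 0.48780 × 1.46718 = 0.71569
NRR < 1, so the cohort does not fully replace itself.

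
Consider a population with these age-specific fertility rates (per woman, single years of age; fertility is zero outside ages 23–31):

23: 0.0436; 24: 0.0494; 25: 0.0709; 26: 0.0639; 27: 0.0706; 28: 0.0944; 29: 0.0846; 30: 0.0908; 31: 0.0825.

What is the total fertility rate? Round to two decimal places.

0.65

Sum of ASFRs = 0.0436 + 0.0494 + 0.0709 + 0.0639 + 0.0706 + 0.0944 + 0.0846 + 0.0908 + 0.0825 = 0.6507
TFR = 0.6507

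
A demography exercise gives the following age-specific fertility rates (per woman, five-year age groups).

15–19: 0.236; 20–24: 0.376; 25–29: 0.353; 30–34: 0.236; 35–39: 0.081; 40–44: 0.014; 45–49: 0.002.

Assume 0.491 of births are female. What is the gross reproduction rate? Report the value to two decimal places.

Proportion female at birth = 0.491.
Sum of ASFRs = 0.236 + 0.376 + 0.353 + 0.236 + 0.081 + 0.014 + 0.002 = 1.298
TFR = 5 × 1.298 = 6.49
GRR = 0.491 × 6.49 = 3.18659

3.19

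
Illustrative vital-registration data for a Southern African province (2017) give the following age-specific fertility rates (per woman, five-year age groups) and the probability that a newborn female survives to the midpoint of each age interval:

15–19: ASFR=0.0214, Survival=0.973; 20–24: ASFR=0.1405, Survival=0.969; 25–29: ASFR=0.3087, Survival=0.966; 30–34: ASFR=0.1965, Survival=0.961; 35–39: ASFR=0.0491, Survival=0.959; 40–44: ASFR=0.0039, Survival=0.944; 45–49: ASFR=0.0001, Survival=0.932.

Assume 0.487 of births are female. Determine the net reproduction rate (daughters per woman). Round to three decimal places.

1.692

Proportion female at birth = 0.487.
Survival-weighted fertility by age (5·fₓ·Sₓ):
  15–19: 5 × 0.0214 × 0.973 = 0.10411
  20–24: 5 × 0.1405 × 0.969 = 0.68072
  25–29: 5 × 0.3087 × 0.966 = 1.49102
  30–34: 5 × 0.1965 × 0.961 = 0.94418
  35–39: 5 × 0.0491 × 0.959 = 0.23543
  40–44: 5 × 0.0039 × 0.944 = 0.01841
  45–49: 5 × 0.0001 × 0.932 = 0.00047
Sum = 3.47434
NRR = 0.487 × 3.47434 = 1.69200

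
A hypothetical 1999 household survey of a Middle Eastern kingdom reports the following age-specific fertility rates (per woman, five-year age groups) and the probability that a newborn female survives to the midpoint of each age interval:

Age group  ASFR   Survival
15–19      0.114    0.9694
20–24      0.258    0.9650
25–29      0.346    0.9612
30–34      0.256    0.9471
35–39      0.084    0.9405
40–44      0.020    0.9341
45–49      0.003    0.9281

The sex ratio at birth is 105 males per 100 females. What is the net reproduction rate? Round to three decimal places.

2.524

Proportion female at birth = 100 / (100 + 105) = 0.48780.
Each age group contributes 5 × ASFR × survival:
  15–19: 5 × 0.114 × 0.9694 = 0.55256
  20–24: 5 × 0.258 × 0.9650 = 1.24485
  25–29: 5 × 0.346 × 0.9612 = 1.66288
  30–34: 5 × 0.256 × 0.9471 = 1.21229
  35–39: 5 × 0.084 × 0.9405 = 0.39501
  40–44: 5 × 0.020 × 0.9341 = 0.09341
  45–49: 5 × 0.003 × 0.9281 = 0.01392
Sum = 5.17492
NRR = 0.48780 × 5.17492 = 2.52433
With NRR above 1 the population is above replacement fertility.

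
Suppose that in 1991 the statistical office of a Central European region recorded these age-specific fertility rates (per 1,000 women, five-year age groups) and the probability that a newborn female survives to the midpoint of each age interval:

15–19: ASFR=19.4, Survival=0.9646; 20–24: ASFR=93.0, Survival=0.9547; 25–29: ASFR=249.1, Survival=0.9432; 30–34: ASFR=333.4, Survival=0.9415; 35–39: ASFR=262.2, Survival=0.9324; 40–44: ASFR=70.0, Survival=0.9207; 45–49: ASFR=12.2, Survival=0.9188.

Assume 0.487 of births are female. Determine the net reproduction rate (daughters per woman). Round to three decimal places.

Proportion female at birth = 0.487.
Weighting each age-specific rate by interval width and survival:
  15–19: 5 × 19.4/1000 × 0.9646 = 0.09357
  20–24: 5 × 93.0/1000 × 0.9547 = 0.44394
  25–29: 5 × 249.1/1000 × 0.9432 = 1.17476
  30–34: 5 × 333.4/1000 × 0.9415 = 1.56948
  35–39: 5 × 262.2/1000 × 0.9324 = 1.22238
  40–44: 5 × 70.0/1000 × 0.9207 = 0.32225
  45–49: 5 × 12.2/1000 × 0.9188 = 0.05605
Sum = 4.88243
NRR = 0.487 × 4.88243 = 2.37774

2.378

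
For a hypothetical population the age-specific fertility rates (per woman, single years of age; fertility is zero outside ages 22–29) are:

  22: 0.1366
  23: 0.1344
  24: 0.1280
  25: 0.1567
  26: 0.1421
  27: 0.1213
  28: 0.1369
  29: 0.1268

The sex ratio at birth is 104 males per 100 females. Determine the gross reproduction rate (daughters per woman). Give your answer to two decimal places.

Proportion female at birth = 100 / (100 + 104) = 0.49020.
Sum of ASFRs = 0.1366 + 0.1344 + 0.1280 + 0.1567 + 0.1421 + 0.1213 + 0.1369 + 0.1268 = 1.0828
TFR = 1.0828
GRR = 0.49020 × 1.0828 = 0.53079

0.53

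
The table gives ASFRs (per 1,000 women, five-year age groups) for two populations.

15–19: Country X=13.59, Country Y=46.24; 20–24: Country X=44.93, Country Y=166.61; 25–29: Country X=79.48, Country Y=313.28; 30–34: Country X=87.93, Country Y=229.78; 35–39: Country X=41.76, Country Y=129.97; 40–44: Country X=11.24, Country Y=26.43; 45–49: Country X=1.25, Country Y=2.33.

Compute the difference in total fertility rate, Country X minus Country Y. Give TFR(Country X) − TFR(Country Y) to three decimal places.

Country X:
  Sum of ASFRs = 13.59 + 44.93 + 79.48 + 87.93 + 41.76 + 11.24 + 1.25 = 280.18
  TFR = 5 × 280.18 / 1000 = 1.4009
Country Y:
  Sum of ASFRs = 46.24 + 166.61 + 313.28 + 229.78 + 129.97 + 26.43 + 2.33 = 914.64
  TFR = 5 × 914.64 / 1000 = 4.5732
Difference = 1.4009 − 4.5732 = -3.1723

-3.172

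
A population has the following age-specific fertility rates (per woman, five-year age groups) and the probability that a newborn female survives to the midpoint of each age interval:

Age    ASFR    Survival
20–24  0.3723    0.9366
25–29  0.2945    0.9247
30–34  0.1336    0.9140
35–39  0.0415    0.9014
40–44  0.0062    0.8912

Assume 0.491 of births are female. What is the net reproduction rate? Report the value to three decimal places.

Proportion female at birth = 0.491.
Per-age-group product (5 × ASFR × survival probability):
  20–24: 5 × 0.3723 × 0.9366 = 1.74348
  25–29: 5 × 0.2945 × 0.9247 = 1.36162
  30–34: 5 × 0.1336 × 0.9140 = 0.61055
  35–39: 5 × 0.0415 × 0.9014 = 0.18704
  40–44: 5 × 0.0062 × 0.8912 = 0.02763
Sum = 3.93032
NRR = 0.491 × 3.93032 = 1.92979

1.930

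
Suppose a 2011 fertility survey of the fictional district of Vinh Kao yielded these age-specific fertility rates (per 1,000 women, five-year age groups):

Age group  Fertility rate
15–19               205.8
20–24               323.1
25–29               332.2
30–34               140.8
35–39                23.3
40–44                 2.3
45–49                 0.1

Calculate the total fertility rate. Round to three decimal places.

Sum of ASFRs = 205.8 + 323.1 + 332.2 + 140.8 + 23.3 + 2.3 + 0.1 = 1027.6
TFR = 5 × 1027.6 / 1000 = 5.138

5.138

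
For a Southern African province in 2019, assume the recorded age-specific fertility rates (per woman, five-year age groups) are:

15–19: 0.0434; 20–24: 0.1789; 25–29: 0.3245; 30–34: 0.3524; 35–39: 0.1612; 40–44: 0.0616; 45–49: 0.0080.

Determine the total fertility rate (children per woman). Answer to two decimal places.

Sum of ASFRs = 0.0434 + 0.1789 + 0.3245 + 0.3524 + 0.1612 + 0.0616 + 0.0080 = 1.1300
TFR = 5 × 1.1300 = 5.65

5.65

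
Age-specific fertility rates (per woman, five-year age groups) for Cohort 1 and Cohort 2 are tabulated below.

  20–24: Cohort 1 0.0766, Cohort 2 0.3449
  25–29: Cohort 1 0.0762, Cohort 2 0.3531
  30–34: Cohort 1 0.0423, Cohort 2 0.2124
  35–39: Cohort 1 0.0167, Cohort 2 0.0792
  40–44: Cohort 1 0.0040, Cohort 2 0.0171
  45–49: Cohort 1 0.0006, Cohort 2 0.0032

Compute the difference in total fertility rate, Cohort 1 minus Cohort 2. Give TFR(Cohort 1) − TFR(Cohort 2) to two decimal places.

Cohort 1:
  Sum of ASFRs = 0.0766 + 0.0762 + 0.0423 + 0.0167 + 0.0040 + 0.0006 = 0.2164
  TFR = 5 × 0.2164 = 1.082
Cohort 2:
  Sum of ASFRs = 0.3449 + 0.3531 + 0.2124 + 0.0792 + 0.0171 + 0.0032 = 1.0099
  TFR = 5 × 1.0099 = 5.0495
Difference = 1.082 − 5.0495 = -3.9675

-3.97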